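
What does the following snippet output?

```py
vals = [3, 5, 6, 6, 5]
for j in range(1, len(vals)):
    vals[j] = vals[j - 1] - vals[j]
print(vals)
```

j=1: vals[1] = 3-5 = -2 → [3, -2, 6, 6, 5]
j=2: vals[2] = (-2)-6 = -8 → [3, -2, -8, 6, 5]
j=3: vals[3] = (-8)-6 = -14 → [3, -2, -8, -14, 5]
j=4: vals[4] = (-14)-5 = -19 → [3, -2, -8, -14, -19]

[3, -2, -8, -14, -19]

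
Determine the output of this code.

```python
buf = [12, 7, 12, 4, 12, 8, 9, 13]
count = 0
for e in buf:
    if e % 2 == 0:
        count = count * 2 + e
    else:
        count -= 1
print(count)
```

e=12: even, count = 0*2+12 = 12
e=7: not even, count = 12-1 = 11
e=12: even, count = 11*2+12 = 34
e=4: even, count = 34*2+4 = 72
e=12: even, count = 72*2+12 = 156
e=8: even, count = 156*2+8 = 320
e=9: not even, count = 320-1 = 319
e=13: not even, count = 319-1 = 318

318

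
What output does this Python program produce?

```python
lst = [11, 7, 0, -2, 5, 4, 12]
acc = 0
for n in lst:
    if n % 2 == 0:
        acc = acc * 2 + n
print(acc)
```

n=11: not even
n=7: not even
n=0: even, acc = 0*2+0 = 0
n=-2: even, acc = 0*2+(-2) = -2
n=5: not even
n=4: even, acc = (-2)*2+4 = 0
n=12: even, acc = 0*2+12 = 12

12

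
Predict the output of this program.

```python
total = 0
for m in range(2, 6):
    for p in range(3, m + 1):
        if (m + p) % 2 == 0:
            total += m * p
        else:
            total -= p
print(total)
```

m=3,p=3: even sum, total = 0+9 = 9
m=4,p=3: odd sum, total = 9-3 = 6
m=4,p=4: even sum, total = 6+16 = 22
m=5,p=3: even sum, total = 22+15 = 37
m=5,p=4: odd sum, total = 37-4 = 33
m=5,p=5: even sum, total = 33+25 = 58

58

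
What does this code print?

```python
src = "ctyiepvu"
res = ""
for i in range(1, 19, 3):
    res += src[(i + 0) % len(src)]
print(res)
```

teuypc

i=1: add src[1]='t' → 't'
i=4: add src[4]='e' → 'te'
i=7: add src[7]='u' → 'teu'
i=10: add src[2]='y' → 'teuy'
i=13: add src[5]='p' → 'teuyp'
i=16: add src[0]='c' → 'teuypc'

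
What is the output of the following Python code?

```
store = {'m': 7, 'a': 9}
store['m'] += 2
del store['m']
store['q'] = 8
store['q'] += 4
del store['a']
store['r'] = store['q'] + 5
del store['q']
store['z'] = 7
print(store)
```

store['m'] = 7+2 = 9 → {'m': 9, 'a': 9}
del 'm' → {'a': 9}
store['q'] = 8 → {'a': 9, 'q': 8}
store['q'] = 8+4 = 12 → {'a': 9, 'q': 12}
del 'a' → {'q': 12}
store['r'] = store['q']+5 = 17 → {'q': 12, 'r': 17}
del 'q' → {'r': 17}
store['z'] = 7 → {'r': 17, 'z': 7}

{'r': 17, 'z': 7}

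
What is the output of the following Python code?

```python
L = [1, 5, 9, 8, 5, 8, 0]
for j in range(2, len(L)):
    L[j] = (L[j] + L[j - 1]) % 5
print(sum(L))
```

j=2: L[2] = (9+5)%5 = 4 → [1, 5, 4, 8, 5, 8, 0]
j=3: L[3] = (8+4)%5 = 2 → [1, 5, 4, 2, 5, 8, 0]
j=4: L[4] = (5+2)%5 = 2 → [1, 5, 4, 2, 2, 8, 0]
j=5: L[5] = (8+2)%5 = 0 → [1, 5, 4, 2, 2, 0, 0]
j=6: L[6] = (0+0)%5 = 0 → [1, 5, 4, 2, 2, 0, 0]
sum = 14

14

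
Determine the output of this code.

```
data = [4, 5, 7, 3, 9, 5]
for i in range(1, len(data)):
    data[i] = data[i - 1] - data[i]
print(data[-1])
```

-25

i=1: data[1] = 4-5 = -1 → [4, -1, 7, 3, 9, 5]
i=2: data[2] = (-1)-7 = -8 → [4, -1, -8, 3, 9, 5]
i=3: data[3] = (-8)-3 = -11 → [4, -1, -8, -11, 9, 5]
i=4: data[4] = (-11)-9 = -20 → [4, -1, -8, -11, -20, 5]
i=5: data[5] = (-20)-5 = -25 → [4, -1, -8, -11, -20, -25]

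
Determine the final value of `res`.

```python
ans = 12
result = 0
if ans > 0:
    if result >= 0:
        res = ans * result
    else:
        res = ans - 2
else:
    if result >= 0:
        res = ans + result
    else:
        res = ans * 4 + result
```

ans=12, result=0
ans > 0 is True; result >= 0 is True
→ res = ans * result = 0

0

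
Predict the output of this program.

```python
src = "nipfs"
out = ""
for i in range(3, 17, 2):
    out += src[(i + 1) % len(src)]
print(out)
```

sifnpsi

i=3: add src[4]='s' → 's'
i=5: add src[1]='i' → 'si'
i=7: add src[3]='f' → 'sif'
i=9: add src[0]='n' → 'sifn'
i=11: add src[2]='p' → 'sifnp'
i=13: add src[4]='s' → 'sifnps'
i=15: add src[1]='i' → 'sifnpsi'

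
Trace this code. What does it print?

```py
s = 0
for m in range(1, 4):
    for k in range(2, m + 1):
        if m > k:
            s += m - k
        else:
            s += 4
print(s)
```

m=2,k=2: not 2>2, s = 0+4 = 4
m=3,k=2: 3>2, s = 4+1 = 5
m=3,k=3: not 3>3, s = 5+4 = 9

9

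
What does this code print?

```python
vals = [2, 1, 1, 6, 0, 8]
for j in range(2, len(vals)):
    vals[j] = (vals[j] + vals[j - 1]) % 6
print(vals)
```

[2, 1, 2, 2, 2, 4]

j=2: vals[2] = (1+1)%6 = 2 → [2, 1, 2, 6, 0, 8]
j=3: vals[3] = (6+2)%6 = 2 → [2, 1, 2, 2, 0, 8]
j=4: vals[4] = (0+2)%6 = 2 → [2, 1, 2, 2, 2, 8]
j=5: vals[5] = (8+2)%6 = 4 → [2, 1, 2, 2, 2, 4]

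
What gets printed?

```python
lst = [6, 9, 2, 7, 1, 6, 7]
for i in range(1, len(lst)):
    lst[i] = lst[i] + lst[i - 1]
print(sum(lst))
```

156

i=1: lst[1] = 9+6 = 15 → [6, 15, 2, 7, 1, 6, 7]
i=2: lst[2] = 2+15 = 17 → [6, 15, 17, 7, 1, 6, 7]
i=3: lst[3] = 7+17 = 24 → [6, 15, 17, 24, 1, 6, 7]
i=4: lst[4] = 1+24 = 25 → [6, 15, 17, 24, 25, 6, 7]
i=5: lst[5] = 6+25 = 31 → [6, 15, 17, 24, 25, 31, 7]
i=6: lst[6] = 7+31 = 38 → [6, 15, 17, 24, 25, 31, 38]
sum = 156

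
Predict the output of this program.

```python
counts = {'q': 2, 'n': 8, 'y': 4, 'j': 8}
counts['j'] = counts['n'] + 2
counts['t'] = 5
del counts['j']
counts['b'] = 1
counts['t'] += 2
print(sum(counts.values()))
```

counts['j'] = counts['n']+2 = 10 → {'q': 2, 'n': 8, 'y': 4, 'j': 10}
counts['t'] = 5 → {'q': 2, 'n': 8, 'y': 4, 'j': 10, 't': 5}
del 'j' → {'q': 2, 'n': 8, 'y': 4, 't': 5}
counts['b'] = 1 → {'q': 2, 'n': 8, 'y': 4, 't': 5, 'b': 1}
counts['t'] = 5+2 = 7 → {'q': 2, 'n': 8, 'y': 4, 't': 7, 'b': 1}
sum of values = 22

22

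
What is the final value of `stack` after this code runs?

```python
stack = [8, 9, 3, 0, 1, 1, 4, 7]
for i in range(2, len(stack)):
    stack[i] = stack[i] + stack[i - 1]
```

i=2: stack[2] = 3+9 = 12 → [8, 9, 12, 0, 1, 1, 4, 7]
i=3: stack[3] = 0+12 = 12 → [8, 9, 12, 12, 1, 1, 4, 7]
i=4: stack[4] = 1+12 = 13 → [8, 9, 12, 12, 13, 1, 4, 7]
i=5: stack[5] = 1+13 = 14 → [8, 9, 12, 12, 13, 14, 4, 7]
i=6: stack[6] = 4+14 = 18 → [8, 9, 12, 12, 13, 14, 18, 7]
i=7: stack[7] = 7+18 = 25 → [8, 9, 12, 12, 13, 14, 18, 25]

[8, 9, 12, 12, 13, 14, 18, 25]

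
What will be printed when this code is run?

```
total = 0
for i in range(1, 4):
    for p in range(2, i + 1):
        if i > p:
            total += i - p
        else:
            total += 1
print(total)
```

3

i=2,p=2: not 2>2, total = 0+1 = 1
i=3,p=2: 3>2, total = 1+1 = 2
i=3,p=3: not 3>3, total = 2+1 = 3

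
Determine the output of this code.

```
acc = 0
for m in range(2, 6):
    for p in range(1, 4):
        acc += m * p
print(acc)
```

m=2,p=1: acc = 0+2 = 2
m=2,p=2: acc = 2+4 = 6
m=2,p=3: acc = 6+6 = 12
m=3,p=1: acc = 12+3 = 15
m=3,p=2: acc = 15+6 = 21
m=3,p=3: acc = 21+9 = 30
m=4,p=1: acc = 30+4 = 34
m=4,p=2: acc = 34+8 = 42
m=4,p=3: acc = 42+12 = 54
m=5,p=1: acc = 54+5 = 59
m=5,p=2: acc = 59+10 = 69
m=5,p=3: acc = 69+15 = 84

84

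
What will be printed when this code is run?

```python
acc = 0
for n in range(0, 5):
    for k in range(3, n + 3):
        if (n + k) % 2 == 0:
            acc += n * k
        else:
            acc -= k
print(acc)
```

n=1,k=3: even sum, acc = 0+3 = 3
n=2,k=3: odd sum, acc = 3-3 = 0
n=2,k=4: even sum, acc = 0+8 = 8
n=3,k=3: even sum, acc = 8+9 = 17
n=3,k=4: odd sum, acc = 17-4 = 13
n=3,k=5: even sum, acc = 13+15 = 28
n=4,k=3: odd sum, acc = 28-3 = 25
n=4,k=4: even sum, acc = 25+16 = 41
n=4,k=5: odd sum, acc = 41-5 = 36
n=4,k=6: even sum, acc = 36+24 = 60

60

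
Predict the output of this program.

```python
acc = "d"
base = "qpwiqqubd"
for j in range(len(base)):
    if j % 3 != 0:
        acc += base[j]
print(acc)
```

j=0: skip
j=1: add 'p' → 'dp'
j=2: add 'w' → 'dpw'
j=3: skip
j=4: add 'q' → 'dpwq'
j=5: add 'q' → 'dpwqq'
j=6: skip
j=7: add 'b' → 'dpwqqb'
j=8: add 'd' → 'dpwqqbd'

dpwqqbd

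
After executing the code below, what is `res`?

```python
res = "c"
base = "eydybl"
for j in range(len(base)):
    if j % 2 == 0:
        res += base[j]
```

'cedb'

j=0: add 'e' → 'ce'
j=1: skip
j=2: add 'd' → 'ced'
j=3: skip
j=4: add 'b' → 'cedb'
j=5: skip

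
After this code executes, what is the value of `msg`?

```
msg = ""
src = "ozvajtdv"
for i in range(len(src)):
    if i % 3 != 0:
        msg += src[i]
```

'zvjtv'

i=0: skip
i=1: add 'z' → 'z'
i=2: add 'v' → 'zv'
i=3: skip
i=4: add 'j' → 'zvj'
i=5: add 't' → 'zvjt'
i=6: skip
i=7: add 'v' → 'zvjtv'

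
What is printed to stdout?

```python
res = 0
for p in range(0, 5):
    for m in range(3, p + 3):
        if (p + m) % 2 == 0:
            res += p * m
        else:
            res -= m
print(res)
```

60

p=1,m=3: even sum, res = 0+3 = 3
p=2,m=3: odd sum, res = 3-3 = 0
p=2,m=4: even sum, res = 0+8 = 8
p=3,m=3: even sum, res = 8+9 = 17
p=3,m=4: odd sum, res = 17-4 = 13
p=3,m=5: even sum, res = 13+15 = 28
p=4,m=3: odd sum, res = 28-3 = 25
p=4,m=4: even sum, res = 25+16 = 41
p=4,m=5: odd sum, res = 41-5 = 36
p=4,m=6: even sum, res = 36+24 = 60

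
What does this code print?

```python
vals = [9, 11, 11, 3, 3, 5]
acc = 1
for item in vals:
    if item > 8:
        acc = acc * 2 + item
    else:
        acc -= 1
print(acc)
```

item=9: >8, acc = 1*2+9 = 11
item=11: >8, acc = 11*2+11 = 33
item=11: >8, acc = 33*2+11 = 77
item=3: not >8, acc = 77-1 = 76
item=3: not >8, acc = 76-1 = 75
item=5: not >8, acc = 75-1 = 74

74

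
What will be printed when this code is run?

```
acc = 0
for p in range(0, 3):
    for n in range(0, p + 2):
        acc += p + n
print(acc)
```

p=0,n=0: acc = 0+0 = 0
p=0,n=1: acc = 0+1 = 1
p=1,n=0: acc = 1+1 = 2
p=1,n=1: acc = 2+2 = 4
p=1,n=2: acc = 4+3 = 7
p=2,n=0: acc = 7+2 = 9
p=2,n=1: acc = 9+3 = 12
p=2,n=2: acc = 12+4 = 16
p=2,n=3: acc = 16+5 = 21

21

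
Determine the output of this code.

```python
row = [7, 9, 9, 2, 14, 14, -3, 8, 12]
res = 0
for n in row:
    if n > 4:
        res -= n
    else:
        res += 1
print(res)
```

n=7: >4, res = 0-7 = -7
n=9: >4, res = (-7)-9 = -16
n=9: >4, res = (-16)-9 = -25
n=2: not >4, res = (-25)+1 = -24
n=14: >4, res = (-24)-14 = -38
n=14: >4, res = (-38)-14 = -52
n=-3: not >4, res = (-52)+1 = -51
n=8: >4, res = (-51)-8 = -59
n=12: >4, res = (-59)-12 = -71

-71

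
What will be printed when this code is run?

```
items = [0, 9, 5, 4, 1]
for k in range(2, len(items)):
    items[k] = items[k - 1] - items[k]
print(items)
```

[0, 9, 4, 0, -1]

k=2: items[2] = 9-5 = 4 → [0, 9, 4, 4, 1]
k=3: items[3] = 4-4 = 0 → [0, 9, 4, 0, 1]
k=4: items[4] = 0-1 = -1 → [0, 9, 4, 0, -1]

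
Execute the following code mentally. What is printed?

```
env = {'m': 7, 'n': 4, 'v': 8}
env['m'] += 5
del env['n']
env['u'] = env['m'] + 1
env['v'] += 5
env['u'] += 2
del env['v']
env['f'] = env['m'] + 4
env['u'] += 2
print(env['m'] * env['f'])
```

192

env['m'] = 7+5 = 12 → {'m': 12, 'n': 4, 'v': 8}
del 'n' → {'m': 12, 'v': 8}
env['u'] = env['m']+1 = 13 → {'m': 12, 'v': 8, 'u': 13}
env['v'] = 8+5 = 13 → {'m': 12, 'v': 13, 'u': 13}
env['u'] = 13+2 = 15 → {'m': 12, 'v': 13, 'u': 15}
del 'v' → {'m': 12, 'u': 15}
env['f'] = env['m']+4 = 16 → {'m': 12, 'u': 15, 'f': 16}
env['u'] = 15+2 = 17 → {'m': 12, 'u': 17, 'f': 16}
env['m']*env['f'] = 12*16 = 192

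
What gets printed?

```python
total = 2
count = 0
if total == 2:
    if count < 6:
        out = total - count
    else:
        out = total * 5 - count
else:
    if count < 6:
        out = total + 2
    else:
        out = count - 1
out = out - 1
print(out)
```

1

total=2, count=0
total == 2 is True; count < 6 is True
→ out = total - count = 2
out = 2-1 = 1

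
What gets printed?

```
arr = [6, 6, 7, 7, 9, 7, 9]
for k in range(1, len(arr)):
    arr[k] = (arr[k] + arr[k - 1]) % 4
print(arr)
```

[6, 0, 3, 2, 3, 2, 3]

k=1: arr[1] = (6+6)%4 = 0 → [6, 0, 7, 7, 9, 7, 9]
k=2: arr[2] = (7+0)%4 = 3 → [6, 0, 3, 7, 9, 7, 9]
k=3: arr[3] = (7+3)%4 = 2 → [6, 0, 3, 2, 9, 7, 9]
k=4: arr[4] = (9+2)%4 = 3 → [6, 0, 3, 2, 3, 7, 9]
k=5: arr[5] = (7+3)%4 = 2 → [6, 0, 3, 2, 3, 2, 9]
k=6: arr[6] = (9+2)%4 = 3 → [6, 0, 3, 2, 3, 2, 3]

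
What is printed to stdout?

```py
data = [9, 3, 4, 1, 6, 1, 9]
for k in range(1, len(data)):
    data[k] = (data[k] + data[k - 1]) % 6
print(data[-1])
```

3

k=1: data[1] = (3+9)%6 = 0 → [9, 0, 4, 1, 6, 1, 9]
k=2: data[2] = (4+0)%6 = 4 → [9, 0, 4, 1, 6, 1, 9]
k=3: data[3] = (1+4)%6 = 5 → [9, 0, 4, 5, 6, 1, 9]
k=4: data[4] = (6+5)%6 = 5 → [9, 0, 4, 5, 5, 1, 9]
k=5: data[5] = (1+5)%6 = 0 → [9, 0, 4, 5, 5, 0, 9]
k=6: data[6] = (9+0)%6 = 3 → [9, 0, 4, 5, 5, 0, 3]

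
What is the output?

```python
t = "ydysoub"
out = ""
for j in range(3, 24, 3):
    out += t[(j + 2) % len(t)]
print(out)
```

udoysby

j=3: add t[5]='u' → 'u'
j=6: add t[1]='d' → 'ud'
j=9: add t[4]='o' → 'udo'
j=12: add t[0]='y' → 'udoy'
j=15: add t[3]='s' → 'udoys'
j=18: add t[6]='b' → 'udoysb'
j=21: add t[2]='y' → 'udoysby'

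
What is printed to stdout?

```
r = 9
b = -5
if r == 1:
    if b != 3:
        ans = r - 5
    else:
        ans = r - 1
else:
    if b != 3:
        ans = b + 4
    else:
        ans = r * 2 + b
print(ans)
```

r=9, b=-5
r == 1 is False; b != 3 is True
→ ans = b + 4 = -1

-1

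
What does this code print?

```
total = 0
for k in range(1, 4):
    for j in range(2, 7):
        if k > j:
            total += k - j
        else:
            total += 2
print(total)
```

k=1,j=2: not 1>2, total = 0+2 = 2
k=1,j=3: not 1>3, total = 2+2 = 4
k=1,j=4: not 1>4, total = 4+2 = 6
k=1,j=5: not 1>5, total = 6+2 = 8
k=1,j=6: not 1>6, total = 8+2 = 10
k=2,j=2: not 2>2, total = 10+2 = 12
k=2,j=3: not 2>3, total = 12+2 = 14
k=2,j=4: not 2>4, total = 14+2 = 16
k=2,j=5: not 2>5, total = 16+2 = 18
k=2,j=6: not 2>6, total = 18+2 = 20
k=3,j=2: 3>2, total = 20+1 = 21
k=3,j=3: not 3>3, total = 21+2 = 23
k=3,j=4: not 3>4, total = 23+2 = 25
k=3,j=5: not 3>5, total = 25+2 = 27
k=3,j=6: not 3>6, total = 27+2 = 29

29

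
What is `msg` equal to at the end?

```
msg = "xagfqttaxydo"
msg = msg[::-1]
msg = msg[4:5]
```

'a'

reverse → 'odyxattqfgax'
slice [4:5] → 'a'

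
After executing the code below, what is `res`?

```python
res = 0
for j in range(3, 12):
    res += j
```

63

j=3: res = 0+3 = 3
j=4: res = 3+4 = 7
j=5: res = 7+5 = 12
j=6: res = 12+6 = 18
j=7: res = 18+7 = 25
j=8: res = 25+8 = 33
j=9: res = 33+9 = 42
j=10: res = 42+10 = 52
j=11: res = 52+11 = 63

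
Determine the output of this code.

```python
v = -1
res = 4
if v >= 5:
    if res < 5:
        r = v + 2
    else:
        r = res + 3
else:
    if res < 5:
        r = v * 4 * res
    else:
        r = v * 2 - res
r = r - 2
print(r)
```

v=-1, res=4
v >= 5 is False; res < 5 is True
→ r = v * 4 * res = -16
r = (-16)-2 = -18

-18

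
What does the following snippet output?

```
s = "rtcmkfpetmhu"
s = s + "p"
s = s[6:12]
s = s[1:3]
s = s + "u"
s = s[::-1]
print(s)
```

+ 'p' → 'rtcmkfpetmhup'
slice [6:12] → 'petmhu'
slice [1:3] → 'et'
+ 'u' → 'etu'
reverse → 'ute'

ute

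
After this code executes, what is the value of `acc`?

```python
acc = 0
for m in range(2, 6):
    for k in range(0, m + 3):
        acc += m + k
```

m=2,k=0: acc = 0+2 = 2
m=2,k=1: acc = 2+3 = 5
m=2,k=2: acc = 5+4 = 9
m=2,k=3: acc = 9+5 = 14
m=2,k=4: acc = 14+6 = 20
m=3,k=0: acc = 20+3 = 23
m=3,k=1: acc = 23+4 = 27
m=3,k=2: acc = 27+5 = 32
m=3,k=3: acc = 32+6 = 38
m=3,k=4: acc = 38+7 = 45
m=3,k=5: acc = 45+8 = 53
m=4,k=0: acc = 53+4 = 57
m=4,k=1: acc = 57+5 = 62
m=4,k=2: acc = 62+6 = 68
m=4,k=3: acc = 68+7 = 75
m=4,k=4: acc = 75+8 = 83
m=4,k=5: acc = 83+9 = 92
m=4,k=6: acc = 92+10 = 102
m=5,k=0: acc = 102+5 = 107
m=5,k=1: acc = 107+6 = 113
m=5,k=2: acc = 113+7 = 120
m=5,k=3: acc = 120+8 = 128
m=5,k=4: acc = 128+9 = 137
m=5,k=5: acc = 137+10 = 147
m=5,k=6: acc = 147+11 = 158
m=5,k=7: acc = 158+12 = 170

170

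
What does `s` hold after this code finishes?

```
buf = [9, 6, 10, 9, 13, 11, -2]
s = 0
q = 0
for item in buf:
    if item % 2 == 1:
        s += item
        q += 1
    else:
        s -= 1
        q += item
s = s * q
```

702

item=9: odd, s = 0+9 = 9; q=1
item=6: not odd, s = 9-1 = 8; q=7
item=10: not odd, s = 8-1 = 7; q=17
item=9: odd, s = 7+9 = 16; q=18
item=13: odd, s = 16+13 = 29; q=19
item=11: odd, s = 29+11 = 40; q=20
item=-2: not odd, s = 40-1 = 39; q=18
s*q = 39*18 = 702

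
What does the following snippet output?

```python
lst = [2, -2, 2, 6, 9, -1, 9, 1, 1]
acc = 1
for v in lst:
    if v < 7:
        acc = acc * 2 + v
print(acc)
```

v=2: <7, acc = 1*2+2 = 4
v=-2: <7, acc = 4*2+(-2) = 6
v=2: <7, acc = 6*2+2 = 14
v=6: <7, acc = 14*2+6 = 34
v=9: not <7
v=-1: <7, acc = 34*2+(-1) = 67
v=9: not <7
v=1: <7, acc = 67*2+1 = 135
v=1: <7, acc = 135*2+1 = 271

271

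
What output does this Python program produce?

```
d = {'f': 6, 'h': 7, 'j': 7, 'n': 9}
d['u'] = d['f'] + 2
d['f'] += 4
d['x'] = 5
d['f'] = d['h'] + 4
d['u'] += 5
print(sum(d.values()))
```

52

d['u'] = d['f']+2 = 8 → {'f': 6, 'h': 7, 'j': 7, 'n': 9, 'u': 8}
d['f'] = 6+4 = 10 → {'f': 10, 'h': 7, 'j': 7, 'n': 9, 'u': 8}
d['x'] = 5 → {'f': 10, 'h': 7, 'j': 7, 'n': 9, 'u': 8, 'x': 5}
d['f'] = d['h']+4 = 11 → {'f': 11, 'h': 7, 'j': 7, 'n': 9, 'u': 8, 'x': 5}
d['u'] = 8+5 = 13 → {'f': 11, 'h': 7, 'j': 7, 'n': 9, 'u': 13, 'x': 5}
sum of values = 52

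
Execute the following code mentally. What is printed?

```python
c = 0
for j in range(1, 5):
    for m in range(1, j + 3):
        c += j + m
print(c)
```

102

j=1,m=1: c = 0+2 = 2
j=1,m=2: c = 2+3 = 5
j=1,m=3: c = 5+4 = 9
j=2,m=1: c = 9+3 = 12
j=2,m=2: c = 12+4 = 16
j=2,m=3: c = 16+5 = 21
j=2,m=4: c = 21+6 = 27
j=3,m=1: c = 27+4 = 31
j=3,m=2: c = 31+5 = 36
j=3,m=3: c = 36+6 = 42
j=3,m=4: c = 42+7 = 49
j=3,m=5: c = 49+8 = 57
j=4,m=1: c = 57+5 = 62
j=4,m=2: c = 62+6 = 68
j=4,m=3: c = 68+7 = 75
j=4,m=4: c = 75+8 = 83
j=4,m=5: c = 83+9 = 92
j=4,m=6: c = 92+10 = 102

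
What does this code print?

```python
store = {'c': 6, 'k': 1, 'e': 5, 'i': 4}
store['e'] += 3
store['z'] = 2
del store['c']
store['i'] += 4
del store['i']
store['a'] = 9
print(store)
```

{'k': 1, 'e': 8, 'z': 2, 'a': 9}

store['e'] = 5+3 = 8 → {'c': 6, 'k': 1, 'e': 8, 'i': 4}
store['z'] = 2 → {'c': 6, 'k': 1, 'e': 8, 'i': 4, 'z': 2}
del 'c' → {'k': 1, 'e': 8, 'i': 4, 'z': 2}
store['i'] = 4+4 = 8 → {'k': 1, 'e': 8, 'i': 8, 'z': 2}
del 'i' → {'k': 1, 'e': 8, 'z': 2}
store['a'] = 9 → {'k': 1, 'e': 8, 'z': 2, 'a': 9}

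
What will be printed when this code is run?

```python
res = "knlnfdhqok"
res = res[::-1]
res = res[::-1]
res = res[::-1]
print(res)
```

reverse → 'koqhdfnlnk'
reverse → 'knlnfdhqok'
reverse → 'koqhdfnlnk'

koqhdfnlnk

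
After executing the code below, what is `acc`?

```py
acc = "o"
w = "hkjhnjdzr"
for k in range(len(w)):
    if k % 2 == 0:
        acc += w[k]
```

'ohjndr'

k=0: add 'h' → 'oh'
k=1: skip
k=2: add 'j' → 'ohj'
k=3: skip
k=4: add 'n' → 'ohjn'
k=5: skip
k=6: add 'd' → 'ohjnd'
k=7: skip
k=8: add 'r' → 'ohjndr'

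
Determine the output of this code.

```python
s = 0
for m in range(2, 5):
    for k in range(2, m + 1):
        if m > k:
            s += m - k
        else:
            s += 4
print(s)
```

m=2,k=2: not 2>2, s = 0+4 = 4
m=3,k=2: 3>2, s = 4+1 = 5
m=3,k=3: not 3>3, s = 5+4 = 9
m=4,k=2: 4>2, s = 9+2 = 11
m=4,k=3: 4>3, s = 11+1 = 12
m=4,k=4: not 4>4, s = 12+4 = 16

16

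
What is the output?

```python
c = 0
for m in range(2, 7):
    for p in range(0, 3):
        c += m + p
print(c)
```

75

m=2,p=0: c = 0+2 = 2
m=2,p=1: c = 2+3 = 5
m=2,p=2: c = 5+4 = 9
m=3,p=0: c = 9+3 = 12
m=3,p=1: c = 12+4 = 16
m=3,p=2: c = 16+5 = 21
m=4,p=0: c = 21+4 = 25
m=4,p=1: c = 25+5 = 30
m=4,p=2: c = 30+6 = 36
m=5,p=0: c = 36+5 = 41
m=5,p=1: c = 41+6 = 47
m=5,p=2: c = 47+7 = 54
m=6,p=0: c = 54+6 = 60
m=6,p=1: c = 60+7 = 67
m=6,p=2: c = 67+8 = 75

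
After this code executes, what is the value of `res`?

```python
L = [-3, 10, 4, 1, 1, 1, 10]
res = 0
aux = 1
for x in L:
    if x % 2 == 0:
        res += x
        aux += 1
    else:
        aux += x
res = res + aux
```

28

x=-3: not even; aux=-2
x=10: even, res = 0+10 = 10; aux=-1
x=4: even, res = 10+4 = 14; aux=0
x=1: not even; aux=1
x=1: not even; aux=2
x=1: not even; aux=3
x=10: even, res = 14+10 = 24; aux=4
res+aux = 24+4 = 28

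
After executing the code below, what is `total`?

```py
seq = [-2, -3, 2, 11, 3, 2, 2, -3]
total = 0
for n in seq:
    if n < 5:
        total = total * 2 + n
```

-159

n=-2: <5, total = 0*2+(-2) = -2
n=-3: <5, total = (-2)*2+(-3) = -7
n=2: <5, total = (-7)*2+2 = -12
n=11: not <5
n=3: <5, total = (-12)*2+3 = -21
n=2: <5, total = (-21)*2+2 = -40
n=2: <5, total = (-40)*2+2 = -78
n=-3: <5, total = (-78)*2+(-3) = -159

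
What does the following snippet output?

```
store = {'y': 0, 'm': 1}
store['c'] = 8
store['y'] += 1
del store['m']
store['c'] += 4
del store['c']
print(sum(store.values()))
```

store['c'] = 8 → {'y': 0, 'm': 1, 'c': 8}
store['y'] = 0+1 = 1 → {'y': 1, 'm': 1, 'c': 8}
del 'm' → {'y': 1, 'c': 8}
store['c'] = 8+4 = 12 → {'y': 1, 'c': 12}
del 'c' → {'y': 1}
sum of values = 1

1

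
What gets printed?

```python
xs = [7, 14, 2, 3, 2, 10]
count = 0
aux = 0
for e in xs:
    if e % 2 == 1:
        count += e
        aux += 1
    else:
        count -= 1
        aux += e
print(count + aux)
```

36

e=7: odd, count = 0+7 = 7; aux=1
e=14: not odd, count = 7-1 = 6; aux=15
e=2: not odd, count = 6-1 = 5; aux=17
e=3: odd, count = 5+3 = 8; aux=18
e=2: not odd, count = 8-1 = 7; aux=20
e=10: not odd, count = 7-1 = 6; aux=30
count+aux = 6+30 = 36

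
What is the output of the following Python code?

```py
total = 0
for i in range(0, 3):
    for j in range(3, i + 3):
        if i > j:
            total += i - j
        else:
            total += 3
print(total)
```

9

i=1,j=3: not 1>3, total = 0+3 = 3
i=2,j=3: not 2>3, total = 3+3 = 6
i=2,j=4: not 2>4, total = 6+3 = 9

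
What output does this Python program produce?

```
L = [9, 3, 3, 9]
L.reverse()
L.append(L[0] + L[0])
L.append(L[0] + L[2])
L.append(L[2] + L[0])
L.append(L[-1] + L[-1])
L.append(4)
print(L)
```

[9, 3, 3, 9, 18, 12, 12, 24, 4]

reverse → [9, 3, 3, 9]
append L[0]+L[0] = 9+9 = 18 → [9, 3, 3, 9, 18]
append L[0]+L[2] = 9+3 = 12 → [9, 3, 3, 9, 18, 12]
append L[2]+L[0] = 3+9 = 12 → [9, 3, 3, 9, 18, 12, 12]
append L[-1]+L[-1] = 12+12 = 24 → [9, 3, 3, 9, 18, 12, 12, 24]
append 4 → [9, 3, 3, 9, 18, 12, 12, 24, 4]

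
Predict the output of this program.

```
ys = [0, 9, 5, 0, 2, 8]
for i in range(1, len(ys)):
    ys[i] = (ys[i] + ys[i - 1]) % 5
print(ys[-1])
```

4

i=1: ys[1] = (9+0)%5 = 4 → [0, 4, 5, 0, 2, 8]
i=2: ys[2] = (5+4)%5 = 4 → [0, 4, 4, 0, 2, 8]
i=3: ys[3] = (0+4)%5 = 4 → [0, 4, 4, 4, 2, 8]
i=4: ys[4] = (2+4)%5 = 1 → [0, 4, 4, 4, 1, 8]
i=5: ys[5] = (8+1)%5 = 4 → [0, 4, 4, 4, 1, 4]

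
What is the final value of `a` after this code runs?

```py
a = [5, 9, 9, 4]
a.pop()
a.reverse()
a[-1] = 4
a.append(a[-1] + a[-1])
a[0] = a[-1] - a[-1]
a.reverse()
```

pop() removes 4 → [5, 9, 9]
reverse → [9, 9, 5]
a[-1] = 4 → [9, 9, 4]
append a[-1]+a[-1] = 4+4 = 8 → [9, 9, 4, 8]
a[0] = a[-1]-a[-1] = 8-8 = 0 → [0, 9, 4, 8]
reverse → [8, 4, 9, 0]

[8, 4, 9, 0]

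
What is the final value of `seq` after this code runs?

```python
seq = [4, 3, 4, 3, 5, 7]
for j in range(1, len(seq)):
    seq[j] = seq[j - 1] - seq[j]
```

[4, 1, -3, -6, -11, -18]

j=1: seq[1] = 4-3 = 1 → [4, 1, 4, 3, 5, 7]
j=2: seq[2] = 1-4 = -3 → [4, 1, -3, 3, 5, 7]
j=3: seq[3] = (-3)-3 = -6 → [4, 1, -3, -6, 5, 7]
j=4: seq[4] = (-6)-5 = -11 → [4, 1, -3, -6, -11, 7]
j=5: seq[5] = (-11)-7 = -18 → [4, 1, -3, -6, -11, -18]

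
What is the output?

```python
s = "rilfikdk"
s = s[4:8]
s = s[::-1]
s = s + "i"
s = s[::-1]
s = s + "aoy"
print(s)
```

iikdkaoy

slice [4:8] → 'ikdk'
reverse → 'kdki'
+ 'i' → 'kdkii'
reverse → 'iikdk'
+ 'aoy' → 'iikdkaoy'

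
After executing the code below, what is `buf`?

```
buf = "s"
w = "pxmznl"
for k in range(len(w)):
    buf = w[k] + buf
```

'lnzmxps'

k=0: prepend 'p' → 'ps'
k=1: prepend 'x' → 'xps'
k=2: prepend 'm' → 'mxps'
k=3: prepend 'z' → 'zmxps'
k=4: prepend 'n' → 'nzmxps'
k=5: prepend 'l' → 'lnzmxps'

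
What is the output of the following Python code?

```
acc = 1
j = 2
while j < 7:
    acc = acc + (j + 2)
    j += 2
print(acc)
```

19

j=2: acc = 1+4 = 5
j=4: acc = 5+6 = 11
j=6: acc = 11+8 = 19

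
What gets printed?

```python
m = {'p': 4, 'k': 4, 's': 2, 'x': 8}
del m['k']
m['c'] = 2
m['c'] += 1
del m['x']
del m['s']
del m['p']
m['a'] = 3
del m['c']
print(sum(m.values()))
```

3

del 'k' → {'p': 4, 's': 2, 'x': 8}
m['c'] = 2 → {'p': 4, 's': 2, 'x': 8, 'c': 2}
m['c'] = 2+1 = 3 → {'p': 4, 's': 2, 'x': 8, 'c': 3}
del 'x' → {'p': 4, 's': 2, 'c': 3}
del 's' → {'p': 4, 'c': 3}
del 'p' → {'c': 3}
m['a'] = 3 → {'c': 3, 'a': 3}
del 'c' → {'a': 3}
sum of values = 3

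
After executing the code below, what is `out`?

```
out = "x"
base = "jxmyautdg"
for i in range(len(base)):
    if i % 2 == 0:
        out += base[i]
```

'xjmatg'

i=0: add 'j' → 'xj'
i=1: skip
i=2: add 'm' → 'xjm'
i=3: skip
i=4: add 'a' → 'xjma'
i=5: skip
i=6: add 't' → 'xjmat'
i=7: skip
i=8: add 'g' → 'xjmatg'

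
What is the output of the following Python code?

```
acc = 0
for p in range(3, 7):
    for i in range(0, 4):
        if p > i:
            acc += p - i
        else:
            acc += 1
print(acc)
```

49

p=3,i=0: 3>0, acc = 0+3 = 3
p=3,i=1: 3>1, acc = 3+2 = 5
p=3,i=2: 3>2, acc = 5+1 = 6
p=3,i=3: not 3>3, acc = 6+1 = 7
p=4,i=0: 4>0, acc = 7+4 = 11
p=4,i=1: 4>1, acc = 11+3 = 14
p=4,i=2: 4>2, acc = 14+2 = 16
p=4,i=3: 4>3, acc = 16+1 = 17
p=5,i=0: 5>0, acc = 17+5 = 22
p=5,i=1: 5>1, acc = 22+4 = 26
p=5,i=2: 5>2, acc = 26+3 = 29
p=5,i=3: 5>3, acc = 29+2 = 31
p=6,i=0: 6>0, acc = 31+6 = 37
p=6,i=1: 6>1, acc = 37+5 = 42
p=6,i=2: 6>2, acc = 42+4 = 46
p=6,i=3: 6>3, acc = 46+3 = 49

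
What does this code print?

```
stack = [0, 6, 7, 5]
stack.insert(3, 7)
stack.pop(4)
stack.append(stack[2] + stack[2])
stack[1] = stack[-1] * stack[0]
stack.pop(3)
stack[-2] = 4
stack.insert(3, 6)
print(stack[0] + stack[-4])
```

0

insert 7 at 3 → [0, 6, 7, 7, 5]
pop(4) removes 5 → [0, 6, 7, 7]
append stack[2]+stack[2] = 7+7 = 14 → [0, 6, 7, 7, 14]
stack[1] = stack[-1]*stack[0] = 14*0 = 0 → [0, 0, 7, 7, 14]
pop(3) removes 7 → [0, 0, 7, 14]
stack[-2] = 4 → [0, 0, 4, 14]
insert 6 at 3 → [0, 0, 4, 6, 14]
stack[0]+stack[-4] = 0+0 = 0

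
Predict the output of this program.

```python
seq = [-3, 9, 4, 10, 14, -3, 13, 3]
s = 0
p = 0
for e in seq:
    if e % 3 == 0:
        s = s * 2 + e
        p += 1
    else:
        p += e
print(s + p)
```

e=-3: %3==0, s = 0*2+(-3) = -3; p=1
e=9: %3==0, s = (-3)*2+9 = 3; p=2
e=4: not %3==0; p=6
e=10: not %3==0; p=16
e=14: not %3==0; p=30
e=-3: %3==0, s = 3*2+(-3) = 3; p=31
e=13: not %3==0; p=44
e=3: %3==0, s = 3*2+3 = 9; p=45
s+p = 9+45 = 54

54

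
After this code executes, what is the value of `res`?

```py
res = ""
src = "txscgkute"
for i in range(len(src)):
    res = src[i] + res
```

i=0: prepend 't' → 't'
i=1: prepend 'x' → 'xt'
i=2: prepend 's' → 'sxt'
i=3: prepend 'c' → 'csxt'
i=4: prepend 'g' → 'gcsxt'
i=5: prepend 'k' → 'kgcsxt'
i=6: prepend 'u' → 'ukgcsxt'
i=7: prepend 't' → 'tukgcsxt'
i=8: prepend 'e' → 'etukgcsxt'

'etukgcsxt'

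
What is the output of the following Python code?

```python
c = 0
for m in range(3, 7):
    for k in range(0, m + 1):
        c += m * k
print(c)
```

259

m=3,k=0: c = 0+0 = 0
m=3,k=1: c = 0+3 = 3
m=3,k=2: c = 3+6 = 9
m=3,k=3: c = 9+9 = 18
m=4,k=0: c = 18+0 = 18
m=4,k=1: c = 18+4 = 22
m=4,k=2: c = 22+8 = 30
m=4,k=3: c = 30+12 = 42
m=4,k=4: c = 42+16 = 58
m=5,k=0: c = 58+0 = 58
m=5,k=1: c = 58+5 = 63
m=5,k=2: c = 63+10 = 73
m=5,k=3: c = 73+15 = 88
m=5,k=4: c = 88+20 = 108
m=5,k=5: c = 108+25 = 133
m=6,k=0: c = 133+0 = 133
m=6,k=1: c = 133+6 = 139
m=6,k=2: c = 139+12 = 151
m=6,k=3: c = 151+18 = 169
m=6,k=4: c = 169+24 = 193
m=6,k=5: c = 193+30 = 223
m=6,k=6: c = 223+36 = 259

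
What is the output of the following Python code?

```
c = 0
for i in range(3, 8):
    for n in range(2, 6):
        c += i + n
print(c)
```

170

i=3,n=2: c = 0+5 = 5
i=3,n=3: c = 5+6 = 11
i=3,n=4: c = 11+7 = 18
i=3,n=5: c = 18+8 = 26
i=4,n=2: c = 26+6 = 32
i=4,n=3: c = 32+7 = 39
i=4,n=4: c = 39+8 = 47
i=4,n=5: c = 47+9 = 56
i=5,n=2: c = 56+7 = 63
i=5,n=3: c = 63+8 = 71
i=5,n=4: c = 71+9 = 80
i=5,n=5: c = 80+10 = 90
i=6,n=2: c = 90+8 = 98
i=6,n=3: c = 98+9 = 107
i=6,n=4: c = 107+10 = 117
i=6,n=5: c = 117+11 = 128
i=7,n=2: c = 128+9 = 137
i=7,n=3: c = 137+10 = 147
i=7,n=4: c = 147+11 = 158
i=7,n=5: c = 158+12 = 170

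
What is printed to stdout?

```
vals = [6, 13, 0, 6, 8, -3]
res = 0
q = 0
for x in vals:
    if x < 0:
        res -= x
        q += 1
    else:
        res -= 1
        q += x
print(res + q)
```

32

x=6: not <0, res = 0-1 = -1; q=6
x=13: not <0, res = (-1)-1 = -2; q=19
x=0: not <0, res = (-2)-1 = -3; q=19
x=6: not <0, res = (-3)-1 = -4; q=25
x=8: not <0, res = (-4)-1 = -5; q=33
x=-3: <0, res = (-5)-(-3) = -2; q=34
res+q = (-2)+34 = 32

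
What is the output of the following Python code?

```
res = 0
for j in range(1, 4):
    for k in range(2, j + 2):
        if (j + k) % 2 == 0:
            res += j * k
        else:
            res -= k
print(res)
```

j=1,k=2: odd sum, res = 0-2 = -2
j=2,k=2: even sum, res = (-2)+4 = 2
j=2,k=3: odd sum, res = 2-3 = -1
j=3,k=2: odd sum, res = (-1)-2 = -3
j=3,k=3: even sum, res = (-3)+9 = 6
j=3,k=4: odd sum, res = 6-4 = 2

2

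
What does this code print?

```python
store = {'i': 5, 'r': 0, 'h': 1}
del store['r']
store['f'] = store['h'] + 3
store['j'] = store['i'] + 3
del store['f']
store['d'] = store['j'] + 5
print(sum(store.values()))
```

27

del 'r' → {'i': 5, 'h': 1}
store['f'] = store['h']+3 = 4 → {'i': 5, 'h': 1, 'f': 4}
store['j'] = store['i']+3 = 8 → {'i': 5, 'h': 1, 'f': 4, 'j': 8}
del 'f' → {'i': 5, 'h': 1, 'j': 8}
store['d'] = store['j']+5 = 13 → {'i': 5, 'h': 1, 'j': 8, 'd': 13}
sum of values = 27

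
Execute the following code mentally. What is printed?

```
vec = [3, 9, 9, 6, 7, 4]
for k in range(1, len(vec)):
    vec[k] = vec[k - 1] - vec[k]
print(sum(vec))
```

-99

k=1: vec[1] = 3-9 = -6 → [3, -6, 9, 6, 7, 4]
k=2: vec[2] = (-6)-9 = -15 → [3, -6, -15, 6, 7, 4]
k=3: vec[3] = (-15)-6 = -21 → [3, -6, -15, -21, 7, 4]
k=4: vec[4] = (-21)-7 = -28 → [3, -6, -15, -21, -28, 4]
k=5: vec[5] = (-28)-4 = -32 → [3, -6, -15, -21, -28, -32]
sum = -99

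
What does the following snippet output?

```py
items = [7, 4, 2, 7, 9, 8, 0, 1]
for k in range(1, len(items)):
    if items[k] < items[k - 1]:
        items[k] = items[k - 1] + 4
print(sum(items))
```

168

k=1: 4<7, items[1] = 7+4 = 11 → [7, 11, 2, 7, 9, 8, 0, 1]
k=2: 2<11, items[2] = 11+4 = 15 → [7, 11, 15, 7, 9, 8, 0, 1]
k=3: 7<15, items[3] = 15+4 = 19 → [7, 11, 15, 19, 9, 8, 0, 1]
k=4: 9<19, items[4] = 19+4 = 23 → [7, 11, 15, 19, 23, 8, 0, 1]
k=5: 8<23, items[5] = 23+4 = 27 → [7, 11, 15, 19, 23, 27, 0, 1]
k=6: 0<27, items[6] = 27+4 = 31 → [7, 11, 15, 19, 23, 27, 31, 1]
k=7: 1<31, items[7] = 31+4 = 35 → [7, 11, 15, 19, 23, 27, 31, 35]
sum = 168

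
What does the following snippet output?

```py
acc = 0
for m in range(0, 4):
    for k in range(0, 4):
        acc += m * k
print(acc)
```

36

m=0,k=0: acc = 0+0 = 0
m=0,k=1: acc = 0+0 = 0
m=0,k=2: acc = 0+0 = 0
m=0,k=3: acc = 0+0 = 0
m=1,k=0: acc = 0+0 = 0
m=1,k=1: acc = 0+1 = 1
m=1,k=2: acc = 1+2 = 3
m=1,k=3: acc = 3+3 = 6
m=2,k=0: acc = 6+0 = 6
m=2,k=1: acc = 6+2 = 8
m=2,k=2: acc = 8+4 = 12
m=2,k=3: acc = 12+6 = 18
m=3,k=0: acc = 18+0 = 18
m=3,k=1: acc = 18+3 = 21
m=3,k=2: acc = 21+6 = 27
m=3,k=3: acc = 27+9 = 36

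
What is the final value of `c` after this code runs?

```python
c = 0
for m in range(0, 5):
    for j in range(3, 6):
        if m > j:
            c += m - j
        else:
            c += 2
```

29

m=0,j=3: not 0>3, c = 0+2 = 2
m=0,j=4: not 0>4, c = 2+2 = 4
m=0,j=5: not 0>5, c = 4+2 = 6
m=1,j=3: not 1>3, c = 6+2 = 8
m=1,j=4: not 1>4, c = 8+2 = 10
m=1,j=5: not 1>5, c = 10+2 = 12
m=2,j=3: not 2>3, c = 12+2 = 14
m=2,j=4: not 2>4, c = 14+2 = 16
m=2,j=5: not 2>5, c = 16+2 = 18
m=3,j=3: not 3>3, c = 18+2 = 20
m=3,j=4: not 3>4, c = 20+2 = 22
m=3,j=5: not 3>5, c = 22+2 = 24
m=4,j=3: 4>3, c = 24+1 = 25
m=4,j=4: not 4>4, c = 25+2 = 27
m=4,j=5: not 4>5, c = 27+2 = 29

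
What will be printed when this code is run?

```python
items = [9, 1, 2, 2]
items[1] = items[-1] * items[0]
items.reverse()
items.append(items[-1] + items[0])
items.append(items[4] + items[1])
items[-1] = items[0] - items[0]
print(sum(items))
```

42

items[1] = items[-1]*items[0] = 2*9 = 18 → [9, 18, 2, 2]
reverse → [2, 2, 18, 9]
append items[-1]+items[0] = 9+2 = 11 → [2, 2, 18, 9, 11]
append items[4]+items[1] = 11+2 = 13 → [2, 2, 18, 9, 11, 13]
items[-1] = items[0]-items[0] = 2-2 = 0 → [2, 2, 18, 9, 11, 0]
sum = 42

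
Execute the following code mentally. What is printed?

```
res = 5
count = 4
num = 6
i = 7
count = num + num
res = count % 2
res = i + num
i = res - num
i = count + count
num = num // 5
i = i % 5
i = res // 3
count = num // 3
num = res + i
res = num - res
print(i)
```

count = 6+6 = 12
res = 12%2 = 0
res = 7+6 = 13
i = 13-6 = 7
i = 12+12 = 24
num = 6//5 = 1
i = 24%5 = 4
i = 13//3 = 4
count = 1//3 = 0
num = 13+4 = 17
res = 17-13 = 4

4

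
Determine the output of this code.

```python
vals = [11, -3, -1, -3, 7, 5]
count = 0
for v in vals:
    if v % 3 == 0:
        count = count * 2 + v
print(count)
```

-9

v=11: not %3==0
v=-3: %3==0, count = 0*2+(-3) = -3
v=-1: not %3==0
v=-3: %3==0, count = (-3)*2+(-3) = -9
v=7: not %3==0
v=5: not %3==0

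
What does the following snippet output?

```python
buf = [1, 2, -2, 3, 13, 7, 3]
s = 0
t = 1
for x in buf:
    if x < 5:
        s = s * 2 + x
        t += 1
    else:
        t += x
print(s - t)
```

x=1: <5, s = 0*2+1 = 1; t=2
x=2: <5, s = 1*2+2 = 4; t=3
x=-2: <5, s = 4*2+(-2) = 6; t=4
x=3: <5, s = 6*2+3 = 15; t=5
x=13: not <5; t=18
x=7: not <5; t=25
x=3: <5, s = 15*2+3 = 33; t=26
s-t = 33-26 = 7

7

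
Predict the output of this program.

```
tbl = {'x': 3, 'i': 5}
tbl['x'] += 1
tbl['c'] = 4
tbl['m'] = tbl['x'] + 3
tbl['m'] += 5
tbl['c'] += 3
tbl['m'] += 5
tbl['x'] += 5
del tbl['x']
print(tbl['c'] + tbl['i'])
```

12

tbl['x'] = 3+1 = 4 → {'x': 4, 'i': 5}
tbl['c'] = 4 → {'x': 4, 'i': 5, 'c': 4}
tbl['m'] = tbl['x']+3 = 7 → {'x': 4, 'i': 5, 'c': 4, 'm': 7}
tbl['m'] = 7+5 = 12 → {'x': 4, 'i': 5, 'c': 4, 'm': 12}
tbl['c'] = 4+3 = 7 → {'x': 4, 'i': 5, 'c': 7, 'm': 12}
tbl['m'] = 12+5 = 17 → {'x': 4, 'i': 5, 'c': 7, 'm': 17}
tbl['x'] = 4+5 = 9 → {'x': 9, 'i': 5, 'c': 7, 'm': 17}
del 'x' → {'i': 5, 'c': 7, 'm': 17}
tbl['c']+tbl['i'] = 7+5 = 12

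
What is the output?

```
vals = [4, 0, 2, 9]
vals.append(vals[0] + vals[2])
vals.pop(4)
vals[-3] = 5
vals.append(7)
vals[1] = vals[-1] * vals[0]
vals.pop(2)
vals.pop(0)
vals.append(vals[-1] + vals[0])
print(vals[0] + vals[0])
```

append vals[0]+vals[2] = 4+2 = 6 → [4, 0, 2, 9, 6]
pop(4) removes 6 → [4, 0, 2, 9]
vals[-3] = 5 → [4, 5, 2, 9]
append 7 → [4, 5, 2, 9, 7]
vals[1] = vals[-1]*vals[0] = 7*4 = 28 → [4, 28, 2, 9, 7]
pop(2) removes 2 → [4, 28, 9, 7]
pop(0) removes 4 → [28, 9, 7]
append vals[-1]+vals[0] = 7+28 = 35 → [28, 9, 7, 35]
vals[0]+vals[0] = 28+28 = 56

56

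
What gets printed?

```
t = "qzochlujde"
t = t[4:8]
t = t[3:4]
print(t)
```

slice [4:8] → 'hluj'
slice [3:4] → 'j'

j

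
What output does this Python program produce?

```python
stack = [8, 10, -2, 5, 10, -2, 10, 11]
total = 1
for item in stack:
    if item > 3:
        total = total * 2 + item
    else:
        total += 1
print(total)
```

611

item=8: >3, total = 1*2+8 = 10
item=10: >3, total = 10*2+10 = 30
item=-2: not >3, total = 30+1 = 31
item=5: >3, total = 31*2+5 = 67
item=10: >3, total = 67*2+10 = 144
item=-2: not >3, total = 144+1 = 145
item=10: >3, total = 145*2+10 = 300
item=11: >3, total = 300*2+11 = 611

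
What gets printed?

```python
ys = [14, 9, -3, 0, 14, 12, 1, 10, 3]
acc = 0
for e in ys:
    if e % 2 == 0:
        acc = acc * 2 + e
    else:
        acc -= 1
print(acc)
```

279

e=14: even, acc = 0*2+14 = 14
e=9: not even, acc = 14-1 = 13
e=-3: not even, acc = 13-1 = 12
e=0: even, acc = 12*2+0 = 24
e=14: even, acc = 24*2+14 = 62
e=12: even, acc = 62*2+12 = 136
e=1: not even, acc = 136-1 = 135
e=10: even, acc = 135*2+10 = 280
e=3: not even, acc = 280-1 = 279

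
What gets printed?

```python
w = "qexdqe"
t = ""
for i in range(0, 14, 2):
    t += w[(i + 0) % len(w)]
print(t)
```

i=0: add w[0]='q' → 'q'
i=2: add w[2]='x' → 'qx'
i=4: add w[4]='q' → 'qxq'
i=6: add w[0]='q' → 'qxqq'
i=8: add w[2]='x' → 'qxqqx'
i=10: add w[4]='q' → 'qxqqxq'
i=12: add w[0]='q' → 'qxqqxqq'

qxqqxqq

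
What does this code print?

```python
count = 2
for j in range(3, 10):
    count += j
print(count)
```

44

j=3: count = 2+3 = 5
j=4: count = 5+4 = 9
j=5: count = 9+5 = 14
j=6: count = 14+6 = 20
j=7: count = 20+7 = 27
j=8: count = 27+8 = 35
j=9: count = 35+9 = 44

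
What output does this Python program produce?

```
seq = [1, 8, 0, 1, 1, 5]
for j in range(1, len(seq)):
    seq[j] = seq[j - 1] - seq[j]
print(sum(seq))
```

-44

j=1: seq[1] = 1-8 = -7 → [1, -7, 0, 1, 1, 5]
j=2: seq[2] = (-7)-0 = -7 → [1, -7, -7, 1, 1, 5]
j=3: seq[3] = (-7)-1 = -8 → [1, -7, -7, -8, 1, 5]
j=4: seq[4] = (-8)-1 = -9 → [1, -7, -7, -8, -9, 5]
j=5: seq[5] = (-9)-5 = -14 → [1, -7, -7, -8, -9, -14]
sum = -44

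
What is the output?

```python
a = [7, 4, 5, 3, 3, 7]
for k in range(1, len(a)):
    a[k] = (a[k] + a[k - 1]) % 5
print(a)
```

[7, 1, 1, 4, 2, 4]

k=1: a[1] = (4+7)%5 = 1 → [7, 1, 5, 3, 3, 7]
k=2: a[2] = (5+1)%5 = 1 → [7, 1, 1, 3, 3, 7]
k=3: a[3] = (3+1)%5 = 4 → [7, 1, 1, 4, 3, 7]
k=4: a[4] = (3+4)%5 = 2 → [7, 1, 1, 4, 2, 7]
k=5: a[5] = (7+2)%5 = 4 → [7, 1, 1, 4, 2, 4]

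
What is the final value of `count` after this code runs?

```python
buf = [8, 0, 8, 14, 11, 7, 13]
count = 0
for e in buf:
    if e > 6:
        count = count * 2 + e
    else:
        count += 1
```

e=8: >6, count = 0*2+8 = 8
e=0: not >6, count = 8+1 = 9
e=8: >6, count = 9*2+8 = 26
e=14: >6, count = 26*2+14 = 66
e=11: >6, count = 66*2+11 = 143
e=7: >6, count = 143*2+7 = 293
e=13: >6, count = 293*2+13 = 599

599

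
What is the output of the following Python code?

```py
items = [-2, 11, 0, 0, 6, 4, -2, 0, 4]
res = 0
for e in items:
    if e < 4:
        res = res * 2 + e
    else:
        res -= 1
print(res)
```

-61

e=-2: <4, res = 0*2+(-2) = -2
e=11: not <4, res = (-2)-1 = -3
e=0: <4, res = (-3)*2+0 = -6
e=0: <4, res = (-6)*2+0 = -12
e=6: not <4, res = (-12)-1 = -13
e=4: not <4, res = (-13)-1 = -14
e=-2: <4, res = (-14)*2+(-2) = -30
e=0: <4, res = (-30)*2+0 = -60
e=4: not <4, res = (-60)-1 = -61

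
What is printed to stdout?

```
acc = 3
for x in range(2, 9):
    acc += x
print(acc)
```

x=2: acc = 3+2 = 5
x=3: acc = 5+3 = 8
x=4: acc = 8+4 = 12
x=5: acc = 12+5 = 17
x=6: acc = 17+6 = 23
x=7: acc = 23+7 = 30
x=8: acc = 30+8 = 38

38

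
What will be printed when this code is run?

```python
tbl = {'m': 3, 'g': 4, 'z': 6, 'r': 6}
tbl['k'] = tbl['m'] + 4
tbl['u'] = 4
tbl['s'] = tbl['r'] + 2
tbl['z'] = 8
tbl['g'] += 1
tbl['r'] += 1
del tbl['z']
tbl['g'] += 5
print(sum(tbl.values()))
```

39

tbl['k'] = tbl['m']+4 = 7 → {'m': 3, 'g': 4, 'z': 6, 'r': 6, 'k': 7}
tbl['u'] = 4 → {'m': 3, 'g': 4, 'z': 6, 'r': 6, 'k': 7, 'u': 4}
tbl['s'] = tbl['r']+2 = 8 → {'m': 3, 'g': 4, 'z': 6, 'r': 6, 'k': 7, 'u': 4, 's': 8}
tbl['z'] = 8 → {'m': 3, 'g': 4, 'z': 8, 'r': 6, 'k': 7, 'u': 4, 's': 8}
tbl['g'] = 4+1 = 5 → {'m': 3, 'g': 5, 'z': 8, 'r': 6, 'k': 7, 'u': 4, 's': 8}
tbl['r'] = 6+1 = 7 → {'m': 3, 'g': 5, 'z': 8, 'r': 7, 'k': 7, 'u': 4, 's': 8}
del 'z' → {'m': 3, 'g': 5, 'r': 7, 'k': 7, 'u': 4, 's': 8}
tbl['g'] = 5+5 = 10 → {'m': 3, 'g': 10, 'r': 7, 'k': 7, 'u': 4, 's': 8}
sum of values = 39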